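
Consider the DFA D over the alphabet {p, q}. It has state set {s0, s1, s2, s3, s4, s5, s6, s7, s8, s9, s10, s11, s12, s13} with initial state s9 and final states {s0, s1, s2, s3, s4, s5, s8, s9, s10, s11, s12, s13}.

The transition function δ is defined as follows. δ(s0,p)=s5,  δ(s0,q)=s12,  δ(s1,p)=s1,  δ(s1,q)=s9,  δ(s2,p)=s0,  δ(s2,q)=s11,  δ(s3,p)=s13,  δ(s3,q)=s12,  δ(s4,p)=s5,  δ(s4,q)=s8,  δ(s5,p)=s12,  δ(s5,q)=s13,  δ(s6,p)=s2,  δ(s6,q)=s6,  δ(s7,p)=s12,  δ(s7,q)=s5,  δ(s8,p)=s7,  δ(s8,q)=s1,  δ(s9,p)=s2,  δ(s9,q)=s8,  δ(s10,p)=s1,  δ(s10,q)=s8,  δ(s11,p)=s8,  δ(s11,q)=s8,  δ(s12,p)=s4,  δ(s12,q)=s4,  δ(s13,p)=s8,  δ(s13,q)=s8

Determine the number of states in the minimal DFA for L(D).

10

First remove the unreachable states {s3,s6,s10}; 11 states remain.
Start with accepting vs non-accepting: {s0,s1,s2,s4,s5,s8,s9,s11,s12,s13} | {s7}.
Split {s0,s1,s2,s4,s5,s8,s9,s11,s12,s13} by δ(·,p) → {s0,s1,s2,s4,s5,s9,s11,s12,s13} and {s8}.
Split {s0,s1,s2,s4,s5,s9,s11,s12,s13} by δ(·,p) → {s0,s1,s2,s4,s5,s9,s12} and {s11,s13}.
Split {s0,s1,s2,s4,s5,s9,s12} by δ(·,q) → {s0,s1,s12} and {s2,s5} and {s4,s9}.
On input p, block {s0,s1,s12} splits into {s0} and {s1} and {s12}.
Refine {s2,s5} on symbol p: members go to different blocks, giving {s2} and {s5}.
On input p, block {s4,s9} splits into {s4} and {s9}.
Stable partition: {s0} | {s7} | {s8} | {s11,s13} | {s2} | {s4} | {s1} | {s12} | {s5} | {s9} — 10 equivalence classes.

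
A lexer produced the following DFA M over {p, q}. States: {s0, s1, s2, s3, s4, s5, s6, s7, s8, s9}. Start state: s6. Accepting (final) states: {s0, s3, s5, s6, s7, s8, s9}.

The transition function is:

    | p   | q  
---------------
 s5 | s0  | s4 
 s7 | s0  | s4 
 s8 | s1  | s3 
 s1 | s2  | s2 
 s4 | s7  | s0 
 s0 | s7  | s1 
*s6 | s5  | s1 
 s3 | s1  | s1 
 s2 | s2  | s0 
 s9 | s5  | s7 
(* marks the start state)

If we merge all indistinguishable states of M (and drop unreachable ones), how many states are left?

5

Reachable states from the start: {s0,s1,s2,s4,s5,s6,s7}. Unreachable: {s3,s8,s9} — drop them.
Start with accepting vs non-accepting: {s0,s5,s6,s7} | {s1,s2,s4}.
On input p, block {s1,s2,s4} splits into {s1,s2} and {s4}.
Split {s0,s5,s6,s7} by δ(·,q) → {s0,s6} and {s5,s7}.
On input q, block {s1,s2} splits into {s1} and {s2}.
The partition is now stable with 5 blocks: {s0,s6} | {s1} | {s4} | {s5,s7} | {s2}.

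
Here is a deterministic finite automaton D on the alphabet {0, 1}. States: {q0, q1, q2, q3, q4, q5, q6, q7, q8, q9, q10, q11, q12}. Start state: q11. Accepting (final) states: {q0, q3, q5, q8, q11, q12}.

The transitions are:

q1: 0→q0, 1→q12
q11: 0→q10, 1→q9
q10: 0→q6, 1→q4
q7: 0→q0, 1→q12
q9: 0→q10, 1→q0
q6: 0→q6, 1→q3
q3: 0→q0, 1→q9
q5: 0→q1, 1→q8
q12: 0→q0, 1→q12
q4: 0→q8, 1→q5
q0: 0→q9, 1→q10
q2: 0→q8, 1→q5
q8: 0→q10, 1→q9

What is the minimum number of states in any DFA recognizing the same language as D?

First remove the unreachable states {q2,q7}; 11 states remain.
P0 = {q0,q3,q5,q8,q11,q12} | {q1,q4,q6,q9,q10}.
On input 0, block {q0,q3,q5,q8,q11,q12} splits into {q0,q5,q8,q11} and {q3,q12}.
Refine {q0,q5,q8,q11} on symbol 1: members go to different blocks, giving {q0,q8,q11} and {q5}.
Split {q1,q4,q6,q9,q10} by δ(·,0) → {q6,q9,q10} and {q1,q4}.
On input 1, block {q6,q9,q10} splits into {q6} and {q9} and {q10}.
On input 0, block {q0,q8,q11} splits into {q8,q11} and {q0}.
On input 1, block {q3,q12} splits into {q3} and {q12}.
On input 0, block {q1,q4} splits into {q1} and {q4}.
The partition is now stable with 10 blocks: {q8,q11} | {q6} | {q3} | {q5} | {q1} | {q9} | {q10} | {q0} | {q12} | {q4}.

10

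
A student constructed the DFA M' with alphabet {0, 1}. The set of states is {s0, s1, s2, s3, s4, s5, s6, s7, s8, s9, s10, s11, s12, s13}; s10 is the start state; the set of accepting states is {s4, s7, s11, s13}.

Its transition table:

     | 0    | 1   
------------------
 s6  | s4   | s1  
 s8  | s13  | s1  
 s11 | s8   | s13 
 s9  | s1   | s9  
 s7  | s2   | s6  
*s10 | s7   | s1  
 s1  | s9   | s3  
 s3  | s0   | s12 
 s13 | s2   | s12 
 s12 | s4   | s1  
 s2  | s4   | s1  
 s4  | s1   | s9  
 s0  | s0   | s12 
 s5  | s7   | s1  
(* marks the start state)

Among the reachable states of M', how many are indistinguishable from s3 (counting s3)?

2

Reachable states from the start: {s0,s1,s2,s3,s4,s6,s7,s9,s10,s12}. Unreachable: {s5,s8,s11,s13} — drop them.
Initial partition by acceptance: {s4,s7} | {s0,s1,s2,s3,s6,s9,s10,s12}.
Split {s0,s1,s2,s3,s6,s9,s10,s12} by δ(·,0) → {s0,s1,s3,s9} and {s2,s6,s10,s12}.
On input 0, block {s4,s7} splits into {s4} and {s7}.
Split {s0,s1,s3,s9} by δ(·,1) → {s0,s3} and {s1,s9}.
On input 0, block {s2,s6,s10,s12} splits into {s2,s6,s12} and {s10}.
On input 1, block {s1,s9} splits into {s1} and {s9}.
No further refinement is possible. Final partition (7 blocks): {s4} | {s0,s3} | {s2,s6,s12} | {s7} | {s1} | {s10} | {s9}.
State s3 belongs to the block {s0,s3}, which has 2 states.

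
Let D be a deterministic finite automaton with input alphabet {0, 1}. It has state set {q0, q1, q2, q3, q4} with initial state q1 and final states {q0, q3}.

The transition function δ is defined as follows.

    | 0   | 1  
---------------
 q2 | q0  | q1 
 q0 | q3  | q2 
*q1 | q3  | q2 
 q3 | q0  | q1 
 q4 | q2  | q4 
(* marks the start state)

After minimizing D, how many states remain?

Reachable states from the start: {q0,q1,q2,q3}. Unreachable: {q4} — drop them.
Initial partition by acceptance: {q0,q3} | {q1,q2}.
No further refinement is possible. Final partition (2 blocks): {q0,q3} | {q1,q2}.

2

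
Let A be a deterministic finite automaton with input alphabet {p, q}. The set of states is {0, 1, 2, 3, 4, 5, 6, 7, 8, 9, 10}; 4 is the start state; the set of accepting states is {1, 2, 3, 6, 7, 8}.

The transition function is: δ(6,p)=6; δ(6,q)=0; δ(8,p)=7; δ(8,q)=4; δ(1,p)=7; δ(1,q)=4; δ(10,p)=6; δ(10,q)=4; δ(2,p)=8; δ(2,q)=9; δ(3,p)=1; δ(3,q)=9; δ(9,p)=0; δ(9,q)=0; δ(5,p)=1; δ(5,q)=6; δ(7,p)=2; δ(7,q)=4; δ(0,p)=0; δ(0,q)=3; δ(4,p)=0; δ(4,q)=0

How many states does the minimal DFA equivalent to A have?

Reachable states from the start: {0,1,2,3,4,7,8,9}. Unreachable: {5,6,10} — drop them.
Start with accepting vs non-accepting: {1,2,3,7,8} | {0,4,9}.
Refine {0,4,9} on symbol q: members go to different blocks, giving {4,9} and {0}.
The partition is now stable with 3 blocks: {1,2,3,7,8} | {4,9} | {0}.

3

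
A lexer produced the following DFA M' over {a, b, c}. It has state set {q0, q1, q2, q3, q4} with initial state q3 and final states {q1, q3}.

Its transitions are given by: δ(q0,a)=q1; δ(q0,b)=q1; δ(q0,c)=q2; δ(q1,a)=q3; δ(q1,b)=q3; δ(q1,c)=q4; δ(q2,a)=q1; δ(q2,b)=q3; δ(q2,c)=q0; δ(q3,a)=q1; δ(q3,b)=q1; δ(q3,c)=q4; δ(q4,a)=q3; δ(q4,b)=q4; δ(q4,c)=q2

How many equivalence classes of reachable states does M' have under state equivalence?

3

Every state is reachable, so we keep all 5.
Start with accepting vs non-accepting: {q1,q3} | {q0,q2,q4}.
Refine {q0,q2,q4} on symbol b: members go to different blocks, giving {q0,q2} and {q4}.
No further refinement is possible. Final partition (3 blocks): {q1,q3} | {q0,q2} | {q4}.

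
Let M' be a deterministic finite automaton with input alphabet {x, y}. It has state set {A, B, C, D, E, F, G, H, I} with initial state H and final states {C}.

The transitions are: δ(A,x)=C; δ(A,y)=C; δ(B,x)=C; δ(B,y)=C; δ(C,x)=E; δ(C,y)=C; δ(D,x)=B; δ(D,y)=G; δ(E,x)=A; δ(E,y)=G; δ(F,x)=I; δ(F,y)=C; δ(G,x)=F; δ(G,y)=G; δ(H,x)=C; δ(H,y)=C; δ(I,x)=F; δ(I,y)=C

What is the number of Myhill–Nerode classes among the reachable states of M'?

Reachable states from the start: {A,C,E,F,G,H,I}. Unreachable: {B,D} — drop them.
Initial partition by acceptance: {C} | {A,E,F,G,H,I}.
On input x, block {A,E,F,G,H,I} splits into {E,F,G,I} and {A,H}.
Split {E,F,G,I} by δ(·,x) → {F,G,I} and {E}.
Refine {F,G,I} on symbol y: members go to different blocks, giving {F,I} and {G}.
Stable partition: {C} | {F,I} | {A,H} | {E} | {G} — 5 equivalence classes.

5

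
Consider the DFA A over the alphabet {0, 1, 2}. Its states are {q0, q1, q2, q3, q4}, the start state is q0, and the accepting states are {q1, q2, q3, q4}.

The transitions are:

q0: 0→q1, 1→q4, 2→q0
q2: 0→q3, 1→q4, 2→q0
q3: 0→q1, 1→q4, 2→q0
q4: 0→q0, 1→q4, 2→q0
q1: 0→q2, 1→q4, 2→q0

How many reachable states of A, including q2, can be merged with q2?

3

All states are reachable from the start state.
P0 = {q1,q2,q3,q4} | {q0}.
On input 0, block {q1,q2,q3,q4} splits into {q1,q2,q3} and {q4}.
The partition is now stable with 3 blocks: {q1,q2,q3} | {q0} | {q4}.
State q2 belongs to the block {q1,q2,q3}, which has 3 states.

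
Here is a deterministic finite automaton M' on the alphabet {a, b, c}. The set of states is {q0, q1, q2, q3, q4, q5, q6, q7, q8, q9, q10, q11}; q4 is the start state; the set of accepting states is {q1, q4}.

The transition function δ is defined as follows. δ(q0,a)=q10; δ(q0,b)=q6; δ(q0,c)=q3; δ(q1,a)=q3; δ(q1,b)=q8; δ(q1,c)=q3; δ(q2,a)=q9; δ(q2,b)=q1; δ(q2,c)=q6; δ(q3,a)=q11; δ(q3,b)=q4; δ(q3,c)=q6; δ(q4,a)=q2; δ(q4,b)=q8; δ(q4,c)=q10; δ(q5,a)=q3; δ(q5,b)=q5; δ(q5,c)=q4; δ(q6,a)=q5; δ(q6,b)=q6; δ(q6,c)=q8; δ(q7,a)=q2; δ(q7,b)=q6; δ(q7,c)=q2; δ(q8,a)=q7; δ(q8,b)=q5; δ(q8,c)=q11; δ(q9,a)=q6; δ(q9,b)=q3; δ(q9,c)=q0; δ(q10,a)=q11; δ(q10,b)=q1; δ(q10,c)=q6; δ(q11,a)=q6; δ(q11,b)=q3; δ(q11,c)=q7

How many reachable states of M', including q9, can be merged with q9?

2

All states are reachable from the start state.
Start with accepting vs non-accepting: {q1,q4} | {q0,q2,q3,q5,q6,q7,q8,q9,q10,q11}.
Split {q0,q2,q3,q5,q6,q7,q8,q9,q10,q11} by δ(·,b) → {q0,q5,q6,q7,q8,q9,q11} and {q2,q3,q10}.
Refine {q0,q5,q6,q7,q8,q9,q11} on symbol a: members go to different blocks, giving {q6,q8,q9,q11} and {q0,q5,q7}.
On input a, block {q6,q8,q9,q11} splits into {q6,q8} and {q9,q11}.
On input b, block {q6,q8} splits into {q6} and {q8}.
Refine {q0,q5,q7} on symbol b: members go to different blocks, giving {q0,q7} and {q5}.
No further refinement is possible. Final partition (7 blocks): {q1,q4} | {q6} | {q2,q3,q10} | {q0,q7} | {q9,q11} | {q8} | {q5}.
State q9 belongs to the block {q9,q11}, which has 2 states.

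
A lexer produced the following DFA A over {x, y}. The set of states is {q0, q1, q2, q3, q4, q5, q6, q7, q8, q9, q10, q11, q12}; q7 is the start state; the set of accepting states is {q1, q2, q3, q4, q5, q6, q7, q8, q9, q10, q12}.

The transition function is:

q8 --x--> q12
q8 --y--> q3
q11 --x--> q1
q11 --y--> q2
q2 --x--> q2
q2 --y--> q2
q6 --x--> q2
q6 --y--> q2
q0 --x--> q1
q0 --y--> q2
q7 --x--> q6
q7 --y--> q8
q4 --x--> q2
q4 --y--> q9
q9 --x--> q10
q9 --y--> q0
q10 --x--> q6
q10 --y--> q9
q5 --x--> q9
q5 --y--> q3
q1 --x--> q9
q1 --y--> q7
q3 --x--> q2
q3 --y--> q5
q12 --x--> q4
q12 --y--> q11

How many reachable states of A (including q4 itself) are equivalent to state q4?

Initial partition by acceptance: {q1,q2,q3,q4,q5,q6,q7,q8,q9,q10,q12} | {q0,q11}.
Split {q1,q2,q3,q4,q5,q6,q7,q8,q9,q10,q12} by δ(·,y) → {q1,q2,q3,q4,q5,q6,q7,q8,q10} and {q9,q12}.
On input x, block {q1,q2,q3,q4,q5,q6,q7,q8,q10} splits into {q2,q3,q4,q6,q7,q10} and {q1,q5,q8}.
Split {q2,q3,q4,q6,q7,q10} by δ(·,y) → {q2,q6} and {q3,q7} and {q4,q10}.
Stable partition: {q2,q6} | {q0,q11} | {q9,q12} | {q1,q5,q8} | {q3,q7} | {q4,q10} — 6 equivalence classes.
State q4 belongs to the block {q4,q10}, which has 2 states.

2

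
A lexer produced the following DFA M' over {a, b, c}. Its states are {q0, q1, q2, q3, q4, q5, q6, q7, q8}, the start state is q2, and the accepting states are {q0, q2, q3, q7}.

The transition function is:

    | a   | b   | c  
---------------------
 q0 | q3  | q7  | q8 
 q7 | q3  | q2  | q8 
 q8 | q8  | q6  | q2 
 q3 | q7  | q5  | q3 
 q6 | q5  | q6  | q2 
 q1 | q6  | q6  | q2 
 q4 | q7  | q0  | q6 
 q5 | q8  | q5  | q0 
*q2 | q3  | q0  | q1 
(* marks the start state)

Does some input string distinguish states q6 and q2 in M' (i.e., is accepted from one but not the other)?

Yes

Reachable states from the start: {q0,q1,q2,q3,q5,q6,q7,q8}. Unreachable: {q4} — drop them.
Initial partition by acceptance: {q0,q2,q3,q7} | {q1,q5,q6,q8}.
On input b, block {q0,q2,q3,q7} splits into {q0,q2,q7} and {q3}.
No further refinement is possible. Final partition (3 blocks): {q0,q2,q7} | {q1,q5,q6,q8} | {q3}.
q6 and q2 end up in different blocks, so they are distinguishable. For instance, the string 'ε' is accepted from only q2.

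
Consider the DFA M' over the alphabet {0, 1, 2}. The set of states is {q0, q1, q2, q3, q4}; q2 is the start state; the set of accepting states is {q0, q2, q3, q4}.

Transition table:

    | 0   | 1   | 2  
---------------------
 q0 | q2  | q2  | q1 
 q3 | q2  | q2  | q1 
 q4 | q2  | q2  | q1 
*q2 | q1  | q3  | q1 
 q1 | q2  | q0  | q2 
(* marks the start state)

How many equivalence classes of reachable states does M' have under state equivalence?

3

Reachable states from the start: {q0,q1,q2,q3}. Unreachable: {q4} — drop them.
Initial partition by acceptance: {q0,q2,q3} | {q1}.
Split {q0,q2,q3} by δ(·,0) → {q0,q3} and {q2}.
The partition is now stable with 3 blocks: {q0,q3} | {q1} | {q2}.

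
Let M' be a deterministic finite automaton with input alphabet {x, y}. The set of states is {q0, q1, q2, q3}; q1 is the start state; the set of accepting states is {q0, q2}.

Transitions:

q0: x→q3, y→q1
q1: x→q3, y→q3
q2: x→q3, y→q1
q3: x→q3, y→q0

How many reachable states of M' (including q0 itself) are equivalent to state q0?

1

Reachable states from the start: {q0,q1,q3}. Unreachable: {q2} — drop them.
P0 = {q0} | {q1,q3}.
Refine {q1,q3} on symbol y: members go to different blocks, giving {q1} and {q3}.
The partition is now stable with 3 blocks: {q0} | {q1} | {q3}.
The equivalence class containing q0 is {q0}, of size 1.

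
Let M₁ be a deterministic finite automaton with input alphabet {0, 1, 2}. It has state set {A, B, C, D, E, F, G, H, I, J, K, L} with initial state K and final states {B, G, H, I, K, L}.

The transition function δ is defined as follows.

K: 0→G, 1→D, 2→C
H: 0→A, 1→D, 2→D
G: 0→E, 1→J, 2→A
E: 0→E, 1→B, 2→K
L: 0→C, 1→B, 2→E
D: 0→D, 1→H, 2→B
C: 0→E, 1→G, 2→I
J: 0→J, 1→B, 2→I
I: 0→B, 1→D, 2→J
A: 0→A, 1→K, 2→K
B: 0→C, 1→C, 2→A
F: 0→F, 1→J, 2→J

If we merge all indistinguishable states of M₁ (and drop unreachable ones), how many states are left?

States {F,L} cannot be reached from the start state, so discard them.
Start with accepting vs non-accepting: {B,G,H,I,K} | {A,C,D,E,J}.
On input 0, block {B,G,H,I,K} splits into {B,G,H} and {I,K}.
On input 1, block {A,C,D,E,J} splits into {C,D,E,J} and {A}.
Split {B,G,H} by δ(·,0) → {B,G} and {H}.
Split {C,D,E,J} by δ(·,1) → {C,E,J} and {D}.
No further refinement is possible. Final partition (6 blocks): {B,G} | {C,E,J} | {I,K} | {A} | {H} | {D}.

6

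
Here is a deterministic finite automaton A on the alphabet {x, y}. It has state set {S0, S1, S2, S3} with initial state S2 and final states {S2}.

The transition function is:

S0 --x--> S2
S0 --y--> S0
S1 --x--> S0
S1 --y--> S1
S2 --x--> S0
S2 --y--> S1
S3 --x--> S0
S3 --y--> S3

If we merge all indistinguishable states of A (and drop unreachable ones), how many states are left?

3

States {S3} cannot be reached from the start state, so discard them.
Initial partition by acceptance: {S2} | {S0,S1}.
Split {S0,S1} by δ(·,x) → {S0} and {S1}.
Stable partition: {S2} | {S0} | {S1} — 3 equivalence classes.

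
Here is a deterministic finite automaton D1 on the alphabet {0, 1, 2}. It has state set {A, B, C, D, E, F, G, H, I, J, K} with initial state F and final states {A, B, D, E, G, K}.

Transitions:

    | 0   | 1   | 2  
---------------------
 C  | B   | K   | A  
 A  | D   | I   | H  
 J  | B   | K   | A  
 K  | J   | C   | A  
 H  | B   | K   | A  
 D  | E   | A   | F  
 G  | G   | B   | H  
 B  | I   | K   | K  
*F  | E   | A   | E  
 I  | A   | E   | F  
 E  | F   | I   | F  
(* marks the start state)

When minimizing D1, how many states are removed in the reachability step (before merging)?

Starting at F and following transitions, the reachable set is {A, B, C, D, E, F, H, I, J, K}. That leaves G unreachable — 1 in total.

1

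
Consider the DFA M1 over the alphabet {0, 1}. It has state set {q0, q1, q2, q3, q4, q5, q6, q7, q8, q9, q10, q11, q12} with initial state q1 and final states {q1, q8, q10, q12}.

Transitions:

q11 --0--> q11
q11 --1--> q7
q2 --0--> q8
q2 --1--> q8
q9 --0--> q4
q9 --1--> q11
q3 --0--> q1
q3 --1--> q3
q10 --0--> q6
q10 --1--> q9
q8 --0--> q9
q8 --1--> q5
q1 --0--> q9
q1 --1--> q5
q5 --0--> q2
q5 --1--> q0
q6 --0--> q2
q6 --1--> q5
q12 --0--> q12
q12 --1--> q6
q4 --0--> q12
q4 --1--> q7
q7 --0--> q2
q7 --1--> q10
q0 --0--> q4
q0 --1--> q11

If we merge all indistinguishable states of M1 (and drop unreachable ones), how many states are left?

States {q3} cannot be reached from the start state, so discard them.
Initial partition by acceptance: {q1,q8,q10,q12} | {q0,q2,q4,q5,q6,q7,q9,q11}.
Split {q1,q8,q10,q12} by δ(·,0) → {q1,q8,q10} and {q12}.
Refine {q0,q2,q4,q5,q6,q7,q9,q11} on symbol 0: members go to different blocks, giving {q0,q5,q6,q7,q9,q11} and {q2} and {q4}.
Refine {q0,q5,q6,q7,q9,q11} on symbol 0: members go to different blocks, giving {q5,q6,q7} and {q0,q9} and {q11}.
Refine {q1,q8,q10} on symbol 0: members go to different blocks, giving {q1,q8} and {q10}.
Refine {q5,q6,q7} on symbol 1: members go to different blocks, giving {q5} and {q6} and {q7}.
The partition is now stable with 10 blocks: {q1,q8} | {q5} | {q12} | {q2} | {q4} | {q0,q9} | {q11} | {q10} | {q6} | {q7}.

10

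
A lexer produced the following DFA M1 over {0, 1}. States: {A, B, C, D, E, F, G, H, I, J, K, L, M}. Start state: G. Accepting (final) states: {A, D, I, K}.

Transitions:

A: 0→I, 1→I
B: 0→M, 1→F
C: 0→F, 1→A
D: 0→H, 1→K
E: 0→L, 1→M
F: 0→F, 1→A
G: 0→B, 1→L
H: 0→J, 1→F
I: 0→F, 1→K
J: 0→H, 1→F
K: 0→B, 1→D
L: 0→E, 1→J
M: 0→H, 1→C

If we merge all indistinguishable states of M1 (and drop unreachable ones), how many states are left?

Initial partition by acceptance: {A,D,I,K} | {B,C,E,F,G,H,J,L,M}.
Refine {A,D,I,K} on symbol 0: members go to different blocks, giving {D,I,K} and {A}.
Split {B,C,E,F,G,H,J,L,M} by δ(·,1) → {B,E,G,H,J,L,M} and {C,F}.
On input 0, block {D,I,K} splits into {D,K} and {I}.
Refine {B,E,G,H,J,L,M} on symbol 1: members go to different blocks, giving {B,H,J,M} and {E,G,L}.
On input 0, block {E,G,L} splits into {E,L} and {G}.
Stable partition: {D,K} | {B,H,J,M} | {A} | {C,F} | {I} | {E,L} | {G} — 7 equivalence classes.

7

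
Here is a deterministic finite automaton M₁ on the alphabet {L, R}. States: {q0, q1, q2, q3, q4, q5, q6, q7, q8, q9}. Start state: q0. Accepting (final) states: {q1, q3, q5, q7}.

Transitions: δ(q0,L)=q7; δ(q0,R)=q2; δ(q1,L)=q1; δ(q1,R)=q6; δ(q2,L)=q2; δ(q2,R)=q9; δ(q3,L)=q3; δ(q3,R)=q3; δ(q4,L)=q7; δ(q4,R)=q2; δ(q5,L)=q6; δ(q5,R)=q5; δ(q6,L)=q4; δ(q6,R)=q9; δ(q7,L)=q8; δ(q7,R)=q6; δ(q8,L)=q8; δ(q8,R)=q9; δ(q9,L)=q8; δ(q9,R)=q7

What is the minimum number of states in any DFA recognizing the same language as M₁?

First remove the unreachable states {q1,q3,q5}; 7 states remain.
Start with accepting vs non-accepting: {q7} | {q0,q2,q4,q6,q8,q9}.
On input L, block {q0,q2,q4,q6,q8,q9} splits into {q2,q6,q8,q9} and {q0,q4}.
Split {q2,q6,q8,q9} by δ(·,L) → {q2,q8,q9} and {q6}.
Split {q2,q8,q9} by δ(·,R) → {q2,q8} and {q9}.
No further refinement is possible. Final partition (5 blocks): {q7} | {q2,q8} | {q0,q4} | {q6} | {q9}.

5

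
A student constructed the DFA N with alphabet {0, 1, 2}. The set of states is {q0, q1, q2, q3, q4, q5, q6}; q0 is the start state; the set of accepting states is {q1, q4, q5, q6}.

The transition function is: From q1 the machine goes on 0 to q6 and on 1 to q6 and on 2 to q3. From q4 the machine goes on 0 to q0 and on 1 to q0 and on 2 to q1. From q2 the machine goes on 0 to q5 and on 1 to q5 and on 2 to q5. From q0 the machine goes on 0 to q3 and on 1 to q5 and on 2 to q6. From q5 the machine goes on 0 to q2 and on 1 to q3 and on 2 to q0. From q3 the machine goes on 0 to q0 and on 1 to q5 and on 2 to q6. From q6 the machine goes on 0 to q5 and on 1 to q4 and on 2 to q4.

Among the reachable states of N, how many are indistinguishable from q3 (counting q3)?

All states are reachable from the start state.
P0 = {q1,q4,q5,q6} | {q0,q2,q3}.
Split {q1,q4,q5,q6} by δ(·,0) → {q1,q6} and {q4,q5}.
Split {q1,q6} by δ(·,0) → {q1} and {q6}.
On input 0, block {q0,q2,q3} splits into {q0,q3} and {q2}.
On input 0, block {q4,q5} splits into {q4} and {q5}.
The partition is now stable with 6 blocks: {q1} | {q0,q3} | {q4} | {q6} | {q2} | {q5}.
State q3 belongs to the block {q0,q3}, which has 2 states.

2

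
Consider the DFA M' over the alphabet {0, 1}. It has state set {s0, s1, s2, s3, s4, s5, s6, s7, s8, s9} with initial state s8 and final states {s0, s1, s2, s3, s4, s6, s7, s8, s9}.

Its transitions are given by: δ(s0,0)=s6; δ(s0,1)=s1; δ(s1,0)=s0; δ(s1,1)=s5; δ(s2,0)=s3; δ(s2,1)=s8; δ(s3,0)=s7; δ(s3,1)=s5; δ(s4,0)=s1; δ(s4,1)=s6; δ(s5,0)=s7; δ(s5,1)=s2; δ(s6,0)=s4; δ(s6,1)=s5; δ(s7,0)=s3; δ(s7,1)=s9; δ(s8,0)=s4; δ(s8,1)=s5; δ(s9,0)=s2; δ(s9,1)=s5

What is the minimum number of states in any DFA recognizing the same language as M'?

P0 = {s0,s1,s2,s3,s4,s6,s7,s8,s9} | {s5}.
Refine {s0,s1,s2,s3,s4,s6,s7,s8,s9} on symbol 1: members go to different blocks, giving {s1,s3,s6,s8,s9} and {s0,s2,s4,s7}.
The partition is now stable with 3 blocks: {s1,s3,s6,s8,s9} | {s5} | {s0,s2,s4,s7}.

3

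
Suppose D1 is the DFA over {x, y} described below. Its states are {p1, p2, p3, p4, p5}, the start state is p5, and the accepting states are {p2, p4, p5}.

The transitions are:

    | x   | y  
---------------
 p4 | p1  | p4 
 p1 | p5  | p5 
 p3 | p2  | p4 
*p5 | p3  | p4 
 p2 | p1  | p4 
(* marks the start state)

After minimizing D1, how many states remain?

Every state is reachable, so we keep all 5.
Start with accepting vs non-accepting: {p2,p4,p5} | {p1,p3}.
Stable partition: {p2,p4,p5} | {p1,p3} — 2 equivalence classes.

2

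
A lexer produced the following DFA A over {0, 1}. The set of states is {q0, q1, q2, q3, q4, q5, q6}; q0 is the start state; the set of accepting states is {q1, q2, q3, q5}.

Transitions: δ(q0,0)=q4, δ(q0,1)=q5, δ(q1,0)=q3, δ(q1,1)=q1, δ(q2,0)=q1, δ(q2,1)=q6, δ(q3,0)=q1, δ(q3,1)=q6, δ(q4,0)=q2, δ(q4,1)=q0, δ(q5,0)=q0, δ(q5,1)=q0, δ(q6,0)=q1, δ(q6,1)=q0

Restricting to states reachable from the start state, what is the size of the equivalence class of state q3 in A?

2

Initial partition by acceptance: {q1,q2,q3,q5} | {q0,q4,q6}.
Refine {q1,q2,q3,q5} on symbol 0: members go to different blocks, giving {q1,q2,q3} and {q5}.
On input 1, block {q1,q2,q3} splits into {q2,q3} and {q1}.
Refine {q0,q4,q6} on symbol 0: members go to different blocks, giving {q0} and {q4} and {q6}.
The partition is now stable with 6 blocks: {q2,q3} | {q0} | {q5} | {q1} | {q4} | {q6}.
The equivalence class containing q3 is {q2,q3}, of size 2.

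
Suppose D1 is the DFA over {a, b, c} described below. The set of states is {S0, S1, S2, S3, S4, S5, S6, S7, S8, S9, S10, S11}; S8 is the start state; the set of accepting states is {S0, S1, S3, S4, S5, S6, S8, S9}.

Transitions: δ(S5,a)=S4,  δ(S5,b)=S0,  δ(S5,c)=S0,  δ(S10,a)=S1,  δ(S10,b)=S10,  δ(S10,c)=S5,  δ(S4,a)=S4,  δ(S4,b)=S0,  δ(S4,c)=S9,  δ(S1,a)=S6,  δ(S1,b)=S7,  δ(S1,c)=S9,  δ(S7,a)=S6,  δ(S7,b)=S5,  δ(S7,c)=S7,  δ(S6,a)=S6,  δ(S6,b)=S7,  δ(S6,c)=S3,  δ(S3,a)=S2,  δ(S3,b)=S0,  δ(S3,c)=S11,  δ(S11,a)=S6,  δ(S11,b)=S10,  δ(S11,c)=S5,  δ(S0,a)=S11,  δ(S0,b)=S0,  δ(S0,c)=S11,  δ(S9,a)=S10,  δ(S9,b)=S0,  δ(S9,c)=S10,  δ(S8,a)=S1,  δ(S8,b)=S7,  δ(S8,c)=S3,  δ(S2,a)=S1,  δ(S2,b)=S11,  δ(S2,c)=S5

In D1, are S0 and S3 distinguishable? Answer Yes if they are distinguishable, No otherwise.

No

Initial partition by acceptance: {S0,S1,S3,S4,S5,S6,S8,S9} | {S2,S7,S10,S11}.
Split {S0,S1,S3,S4,S5,S6,S8,S9} by δ(·,a) → {S1,S4,S5,S6,S8} and {S0,S3,S9}.
On input b, block {S1,S4,S5,S6,S8} splits into {S1,S6,S8} and {S4,S5}.
Split {S2,S7,S10,S11} by δ(·,b) → {S2,S10,S11} and {S7}.
The partition is now stable with 5 blocks: {S1,S6,S8} | {S2,S10,S11} | {S0,S3,S9} | {S4,S5} | {S7}.
S0 and S3 lie in the same block of the stable partition, so they are equivalent — no string distinguishes them.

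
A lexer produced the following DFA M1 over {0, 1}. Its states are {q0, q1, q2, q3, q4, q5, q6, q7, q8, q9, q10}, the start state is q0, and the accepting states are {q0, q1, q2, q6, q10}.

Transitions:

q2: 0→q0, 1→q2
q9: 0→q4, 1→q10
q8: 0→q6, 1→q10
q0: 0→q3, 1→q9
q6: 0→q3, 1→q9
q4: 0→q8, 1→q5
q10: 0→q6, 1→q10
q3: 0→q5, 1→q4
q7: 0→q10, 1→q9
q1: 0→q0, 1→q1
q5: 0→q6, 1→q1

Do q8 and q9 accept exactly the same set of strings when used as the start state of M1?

No

Reachable states from the start: {q0,q1,q3,q4,q5,q6,q8,q9,q10}. Unreachable: {q2,q7} — drop them.
Initial partition by acceptance: {q0,q1,q6,q10} | {q3,q4,q5,q8,q9}.
Split {q0,q1,q6,q10} by δ(·,0) → {q0,q6} and {q1,q10}.
Refine {q3,q4,q5,q8,q9} on symbol 0: members go to different blocks, giving {q3,q4,q9} and {q5,q8}.
Refine {q3,q4,q9} on symbol 0: members go to different blocks, giving {q3,q4} and {q9}.
Refine {q3,q4} on symbol 1: members go to different blocks, giving {q3} and {q4}.
No further refinement is possible. Final partition (6 blocks): {q0,q6} | {q3} | {q1,q10} | {q5,q8} | {q9} | {q4}.
q8 and q9 end up in different blocks, so they are distinguishable. For instance, the string '0' is accepted from only q8.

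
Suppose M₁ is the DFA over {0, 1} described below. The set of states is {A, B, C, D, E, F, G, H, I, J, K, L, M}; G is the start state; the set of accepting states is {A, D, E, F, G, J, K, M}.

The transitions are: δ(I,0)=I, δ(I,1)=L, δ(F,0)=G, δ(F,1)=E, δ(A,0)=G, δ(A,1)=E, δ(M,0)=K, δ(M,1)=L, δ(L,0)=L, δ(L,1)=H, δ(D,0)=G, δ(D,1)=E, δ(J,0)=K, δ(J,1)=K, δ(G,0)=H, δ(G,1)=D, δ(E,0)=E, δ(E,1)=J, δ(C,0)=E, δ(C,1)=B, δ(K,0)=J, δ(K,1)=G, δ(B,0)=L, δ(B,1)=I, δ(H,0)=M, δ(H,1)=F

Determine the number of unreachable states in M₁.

No path from G leads to A, B, C, I; the other 9 states are all reachable.

4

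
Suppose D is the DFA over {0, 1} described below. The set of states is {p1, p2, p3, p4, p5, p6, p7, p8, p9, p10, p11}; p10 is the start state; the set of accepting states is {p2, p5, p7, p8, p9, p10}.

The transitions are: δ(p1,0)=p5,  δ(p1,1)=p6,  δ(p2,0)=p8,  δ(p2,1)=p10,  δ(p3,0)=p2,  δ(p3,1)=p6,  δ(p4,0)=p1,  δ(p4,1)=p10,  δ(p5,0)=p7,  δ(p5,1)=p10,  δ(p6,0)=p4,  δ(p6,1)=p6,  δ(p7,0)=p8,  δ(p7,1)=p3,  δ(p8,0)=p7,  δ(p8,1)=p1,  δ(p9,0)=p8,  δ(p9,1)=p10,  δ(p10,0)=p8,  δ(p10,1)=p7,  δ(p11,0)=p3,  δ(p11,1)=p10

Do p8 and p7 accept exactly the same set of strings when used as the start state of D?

States {p9,p11} cannot be reached from the start state, so discard them.
Start with accepting vs non-accepting: {p2,p5,p7,p8,p10} | {p1,p3,p4,p6}.
Split {p2,p5,p7,p8,p10} by δ(·,1) → {p2,p5,p10} and {p7,p8}.
Split {p2,p5,p10} by δ(·,1) → {p2,p5} and {p10}.
Split {p1,p3,p4,p6} by δ(·,0) → {p1,p3} and {p4,p6}.
Split {p4,p6} by δ(·,0) → {p4} and {p6}.
No further refinement is possible. Final partition (6 blocks): {p2,p5} | {p1,p3} | {p7,p8} | {p10} | {p4} | {p6}.
p8 and p7 lie in the same block of the stable partition, so they are equivalent — no string distinguishes them.

Yes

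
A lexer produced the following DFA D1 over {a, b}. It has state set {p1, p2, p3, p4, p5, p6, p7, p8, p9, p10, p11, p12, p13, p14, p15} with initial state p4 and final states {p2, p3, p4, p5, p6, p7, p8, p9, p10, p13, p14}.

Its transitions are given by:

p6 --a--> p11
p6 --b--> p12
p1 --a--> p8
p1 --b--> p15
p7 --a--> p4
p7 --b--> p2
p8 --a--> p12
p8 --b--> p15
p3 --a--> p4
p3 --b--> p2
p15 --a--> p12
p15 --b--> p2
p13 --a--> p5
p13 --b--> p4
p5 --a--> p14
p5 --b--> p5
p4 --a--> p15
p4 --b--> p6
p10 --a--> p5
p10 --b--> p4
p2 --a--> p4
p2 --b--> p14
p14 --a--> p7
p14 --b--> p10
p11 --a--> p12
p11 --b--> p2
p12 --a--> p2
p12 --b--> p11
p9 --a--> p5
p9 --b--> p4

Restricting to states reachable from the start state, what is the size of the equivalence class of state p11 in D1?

Reachable states from the start: {p2,p4,p5,p6,p7,p10,p11,p12,p14,p15}. Unreachable: {p1,p3,p8,p9,p13} — drop them.
P0 = {p2,p4,p5,p6,p7,p10,p14} | {p11,p12,p15}.
Split {p2,p4,p5,p6,p7,p10,p14} by δ(·,a) → {p2,p5,p7,p10,p14} and {p4,p6}.
Refine {p2,p5,p7,p10,p14} on symbol a: members go to different blocks, giving {p5,p10,p14} and {p2,p7}.
On input a, block {p5,p10,p14} splits into {p5,p10} and {p14}.
Refine {p5,p10} on symbol a: members go to different blocks, giving {p5} and {p10}.
Refine {p11,p12,p15} on symbol a: members go to different blocks, giving {p11,p15} and {p12}.
Refine {p4,p6} on symbol b: members go to different blocks, giving {p4} and {p6}.
On input b, block {p2,p7} splits into {p2} and {p7}.
No further refinement is possible. Final partition (9 blocks): {p5} | {p11,p15} | {p4} | {p2} | {p14} | {p10} | {p12} | {p6} | {p7}.
State p11 belongs to the block {p11,p15}, which has 2 states.

2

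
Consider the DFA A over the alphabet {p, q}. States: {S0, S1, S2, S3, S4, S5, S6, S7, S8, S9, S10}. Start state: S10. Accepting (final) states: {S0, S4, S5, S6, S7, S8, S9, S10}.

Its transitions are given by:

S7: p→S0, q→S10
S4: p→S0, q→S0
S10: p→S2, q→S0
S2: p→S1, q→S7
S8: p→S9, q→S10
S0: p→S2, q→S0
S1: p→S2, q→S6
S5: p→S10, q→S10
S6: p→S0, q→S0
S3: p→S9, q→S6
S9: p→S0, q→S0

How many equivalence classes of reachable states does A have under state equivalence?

3

First remove the unreachable states {S3,S4,S5,S8,S9}; 6 states remain.
Start with accepting vs non-accepting: {S0,S6,S7,S10} | {S1,S2}.
Split {S0,S6,S7,S10} by δ(·,p) → {S0,S10} and {S6,S7}.
No further refinement is possible. Final partition (3 blocks): {S0,S10} | {S1,S2} | {S6,S7}.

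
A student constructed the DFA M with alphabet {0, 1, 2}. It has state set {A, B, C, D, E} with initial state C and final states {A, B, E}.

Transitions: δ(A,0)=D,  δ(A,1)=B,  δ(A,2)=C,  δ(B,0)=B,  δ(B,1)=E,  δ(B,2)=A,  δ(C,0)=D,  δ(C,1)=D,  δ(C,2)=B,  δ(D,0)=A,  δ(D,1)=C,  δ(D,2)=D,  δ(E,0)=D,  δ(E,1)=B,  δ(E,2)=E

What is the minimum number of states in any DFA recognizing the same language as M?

5

All states are reachable from the start state.
Initial partition by acceptance: {A,B,E} | {C,D}.
Refine {A,B,E} on symbol 0: members go to different blocks, giving {A,E} and {B}.
Split {A,E} by δ(·,2) → {A} and {E}.
On input 0, block {C,D} splits into {C} and {D}.
No further refinement is possible. Final partition (5 blocks): {A} | {C} | {B} | {E} | {D}.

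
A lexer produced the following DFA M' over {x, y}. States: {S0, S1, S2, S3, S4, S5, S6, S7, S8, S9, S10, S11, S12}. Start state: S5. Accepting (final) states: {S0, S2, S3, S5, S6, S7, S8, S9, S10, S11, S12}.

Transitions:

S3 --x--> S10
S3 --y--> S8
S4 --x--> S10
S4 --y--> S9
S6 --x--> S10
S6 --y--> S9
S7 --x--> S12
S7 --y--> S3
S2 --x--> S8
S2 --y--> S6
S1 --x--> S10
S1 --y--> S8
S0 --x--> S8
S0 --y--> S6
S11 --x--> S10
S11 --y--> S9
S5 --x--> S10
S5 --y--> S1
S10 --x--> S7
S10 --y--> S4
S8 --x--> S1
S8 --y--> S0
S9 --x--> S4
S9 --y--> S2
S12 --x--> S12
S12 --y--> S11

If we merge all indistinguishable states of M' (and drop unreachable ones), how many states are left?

P0 = {S0,S2,S3,S5,S6,S7,S8,S9,S10,S11,S12} | {S1,S4}.
Refine {S0,S2,S3,S5,S6,S7,S8,S9,S10,S11,S12} on symbol x: members go to different blocks, giving {S0,S2,S3,S5,S6,S7,S10,S11,S12} and {S8,S9}.
Refine {S0,S2,S3,S5,S6,S7,S10,S11,S12} on symbol x: members go to different blocks, giving {S3,S5,S6,S7,S10,S11,S12} and {S0,S2}.
Refine {S3,S5,S6,S7,S10,S11,S12} on symbol y: members go to different blocks, giving {S3,S6,S11} and {S5,S10} and {S7,S12}.
Refine {S5,S10} on symbol x: members go to different blocks, giving {S5} and {S10}.
Stable partition: {S3,S6,S11} | {S1,S4} | {S8,S9} | {S0,S2} | {S5} | {S7,S12} | {S10} — 7 equivalence classes.

7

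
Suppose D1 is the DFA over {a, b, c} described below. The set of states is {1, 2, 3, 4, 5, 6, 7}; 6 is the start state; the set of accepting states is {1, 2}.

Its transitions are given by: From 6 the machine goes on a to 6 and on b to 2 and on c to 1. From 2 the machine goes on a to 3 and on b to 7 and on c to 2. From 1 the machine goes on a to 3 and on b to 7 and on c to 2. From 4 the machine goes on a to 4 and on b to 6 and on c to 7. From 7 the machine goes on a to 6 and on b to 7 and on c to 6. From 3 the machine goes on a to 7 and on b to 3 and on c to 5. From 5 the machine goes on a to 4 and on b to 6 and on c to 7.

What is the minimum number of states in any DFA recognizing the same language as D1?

5

All states are reachable from the start state.
P0 = {1,2} | {3,4,5,6,7}.
Split {3,4,5,6,7} by δ(·,b) → {3,4,5,7} and {6}.
Refine {3,4,5,7} on symbol a: members go to different blocks, giving {3,4,5} and {7}.
Split {3,4,5} by δ(·,a) → {4,5} and {3}.
The partition is now stable with 5 blocks: {1,2} | {4,5} | {6} | {7} | {3}.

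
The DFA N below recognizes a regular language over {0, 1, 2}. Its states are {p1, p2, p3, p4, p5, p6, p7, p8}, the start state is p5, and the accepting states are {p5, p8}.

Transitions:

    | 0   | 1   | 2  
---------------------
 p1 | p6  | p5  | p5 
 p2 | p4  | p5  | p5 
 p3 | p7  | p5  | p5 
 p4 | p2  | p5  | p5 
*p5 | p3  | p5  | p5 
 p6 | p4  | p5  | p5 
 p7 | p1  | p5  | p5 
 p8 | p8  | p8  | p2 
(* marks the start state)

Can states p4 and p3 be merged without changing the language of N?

Yes

Reachable states from the start: {p1,p2,p3,p4,p5,p6,p7}. Unreachable: {p8} — drop them.
Initial partition by acceptance: {p5} | {p1,p2,p3,p4,p6,p7}.
The partition is now stable with 2 blocks: {p5} | {p1,p2,p3,p4,p6,p7}.
p4 and p3 lie in the same block of the stable partition, so they are equivalent — no string distinguishes them.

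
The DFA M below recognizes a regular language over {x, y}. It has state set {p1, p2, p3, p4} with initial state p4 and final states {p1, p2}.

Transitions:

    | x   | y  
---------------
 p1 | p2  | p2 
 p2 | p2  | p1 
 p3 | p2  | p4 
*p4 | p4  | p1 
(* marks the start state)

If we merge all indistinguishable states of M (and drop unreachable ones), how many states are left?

States {p3} cannot be reached from the start state, so discard them.
Initial partition by acceptance: {p1,p2} | {p4}.
The partition is now stable with 2 blocks: {p1,p2} | {p4}.

2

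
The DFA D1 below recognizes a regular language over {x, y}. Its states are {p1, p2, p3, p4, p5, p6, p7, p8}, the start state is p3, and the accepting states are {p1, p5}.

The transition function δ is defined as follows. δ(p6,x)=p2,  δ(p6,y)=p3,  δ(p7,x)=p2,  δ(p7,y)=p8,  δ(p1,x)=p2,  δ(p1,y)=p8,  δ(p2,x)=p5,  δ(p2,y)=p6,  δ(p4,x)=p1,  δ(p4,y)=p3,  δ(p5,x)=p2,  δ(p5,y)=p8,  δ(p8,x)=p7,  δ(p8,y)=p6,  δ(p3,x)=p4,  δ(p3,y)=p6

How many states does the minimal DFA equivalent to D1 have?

5

All states are reachable from the start state.
Start with accepting vs non-accepting: {p1,p5} | {p2,p3,p4,p6,p7,p8}.
Split {p2,p3,p4,p6,p7,p8} by δ(·,x) → {p3,p6,p7,p8} and {p2,p4}.
Refine {p3,p6,p7,p8} on symbol x: members go to different blocks, giving {p3,p6,p7} and {p8}.
On input y, block {p3,p6,p7} splits into {p3,p6} and {p7}.
The partition is now stable with 5 blocks: {p1,p5} | {p3,p6} | {p2,p4} | {p8} | {p7}.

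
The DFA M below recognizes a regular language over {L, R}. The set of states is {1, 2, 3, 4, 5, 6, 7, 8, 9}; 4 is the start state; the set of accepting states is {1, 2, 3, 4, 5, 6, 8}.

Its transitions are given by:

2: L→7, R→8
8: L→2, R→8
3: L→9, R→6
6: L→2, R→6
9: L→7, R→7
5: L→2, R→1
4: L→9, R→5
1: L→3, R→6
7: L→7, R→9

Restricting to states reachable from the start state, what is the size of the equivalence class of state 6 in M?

4

Every state is reachable, so we keep all 9.
Initial partition by acceptance: {1,2,3,4,5,6,8} | {7,9}.
Split {1,2,3,4,5,6,8} by δ(·,L) → {1,5,6,8} and {2,3,4}.
No further refinement is possible. Final partition (3 blocks): {1,5,6,8} | {7,9} | {2,3,4}.
The equivalence class containing 6 is {1,5,6,8}, of size 4.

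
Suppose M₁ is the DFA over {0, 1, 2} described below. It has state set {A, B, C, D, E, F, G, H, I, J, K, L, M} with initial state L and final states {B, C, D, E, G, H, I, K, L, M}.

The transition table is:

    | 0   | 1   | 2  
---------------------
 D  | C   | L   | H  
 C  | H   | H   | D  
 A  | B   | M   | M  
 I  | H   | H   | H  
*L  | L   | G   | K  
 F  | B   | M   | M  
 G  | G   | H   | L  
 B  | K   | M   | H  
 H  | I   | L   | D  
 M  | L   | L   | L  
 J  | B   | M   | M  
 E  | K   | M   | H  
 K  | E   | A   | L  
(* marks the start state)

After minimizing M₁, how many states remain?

8

First remove the unreachable states {F,J}; 11 states remain.
Initial partition by acceptance: {B,C,D,E,G,H,I,K,L,M} | {A}.
Refine {B,C,D,E,G,H,I,K,L,M} on symbol 1: members go to different blocks, giving {B,C,D,E,G,H,I,L,M} and {K}.
On input 0, block {B,C,D,E,G,H,I,L,M} splits into {C,D,G,H,I,L,M} and {B,E}.
Split {C,D,G,H,I,L,M} by δ(·,2) → {C,D,G,H,I,M} and {L}.
Split {C,D,G,H,I,M} by δ(·,0) → {C,D,G,H,I} and {M}.
On input 1, block {C,D,G,H,I} splits into {C,G,I} and {D,H}.
Refine {C,G,I} on symbol 0: members go to different blocks, giving {C,I} and {G}.
Stable partition: {C,I} | {A} | {K} | {B,E} | {L} | {M} | {D,H} | {G} — 8 equivalence classes.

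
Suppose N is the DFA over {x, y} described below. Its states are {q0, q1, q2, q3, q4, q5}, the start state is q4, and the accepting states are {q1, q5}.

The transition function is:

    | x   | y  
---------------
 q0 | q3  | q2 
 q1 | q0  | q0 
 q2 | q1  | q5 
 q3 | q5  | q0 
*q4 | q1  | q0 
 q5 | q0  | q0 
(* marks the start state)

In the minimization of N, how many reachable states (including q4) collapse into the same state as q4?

2

Start with accepting vs non-accepting: {q1,q5} | {q0,q2,q3,q4}.
Split {q0,q2,q3,q4} by δ(·,x) → {q2,q3,q4} and {q0}.
Refine {q2,q3,q4} on symbol y: members go to different blocks, giving {q3,q4} and {q2}.
No further refinement is possible. Final partition (4 blocks): {q1,q5} | {q3,q4} | {q0} | {q2}.
The equivalence class containing q4 is {q3,q4}, of size 2.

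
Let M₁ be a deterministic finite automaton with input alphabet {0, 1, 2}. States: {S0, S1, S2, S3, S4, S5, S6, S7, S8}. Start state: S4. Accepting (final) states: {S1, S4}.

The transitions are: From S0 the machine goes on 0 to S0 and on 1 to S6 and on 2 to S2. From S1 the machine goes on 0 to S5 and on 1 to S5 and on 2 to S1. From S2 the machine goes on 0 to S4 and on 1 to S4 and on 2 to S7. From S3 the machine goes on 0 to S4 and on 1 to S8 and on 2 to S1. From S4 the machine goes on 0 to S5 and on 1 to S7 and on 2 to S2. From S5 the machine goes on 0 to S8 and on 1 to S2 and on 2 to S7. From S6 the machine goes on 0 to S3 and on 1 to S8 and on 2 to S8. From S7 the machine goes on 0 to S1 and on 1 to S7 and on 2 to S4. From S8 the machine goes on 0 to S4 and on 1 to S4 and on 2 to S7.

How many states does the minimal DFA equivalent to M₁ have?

5

Reachable states from the start: {S1,S2,S4,S5,S7,S8}. Unreachable: {S0,S3,S6} — drop them.
Initial partition by acceptance: {S1,S4} | {S2,S5,S7,S8}.
On input 2, block {S1,S4} splits into {S1} and {S4}.
Split {S2,S5,S7,S8} by δ(·,0) → {S2,S8} and {S5} and {S7}.
Stable partition: {S1} | {S2,S8} | {S4} | {S5} | {S7} — 5 equivalence classes.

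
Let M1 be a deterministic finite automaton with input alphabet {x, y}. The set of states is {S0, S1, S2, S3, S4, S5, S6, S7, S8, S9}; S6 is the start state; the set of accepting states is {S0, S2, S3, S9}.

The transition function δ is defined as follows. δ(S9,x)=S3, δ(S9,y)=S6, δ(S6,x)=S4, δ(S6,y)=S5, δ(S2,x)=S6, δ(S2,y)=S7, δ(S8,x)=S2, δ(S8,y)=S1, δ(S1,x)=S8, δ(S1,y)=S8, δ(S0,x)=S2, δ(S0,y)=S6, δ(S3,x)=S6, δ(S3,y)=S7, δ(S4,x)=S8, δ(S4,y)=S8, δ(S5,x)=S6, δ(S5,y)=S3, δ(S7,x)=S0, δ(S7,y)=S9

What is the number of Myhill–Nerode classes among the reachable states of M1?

7

All states are reachable from the start state.
P0 = {S0,S2,S3,S9} | {S1,S4,S5,S6,S7,S8}.
Split {S0,S2,S3,S9} by δ(·,x) → {S0,S9} and {S2,S3}.
Refine {S1,S4,S5,S6,S7,S8} on symbol x: members go to different blocks, giving {S1,S4,S5,S6} and {S7} and {S8}.
On input x, block {S1,S4,S5,S6} splits into {S1,S4} and {S5,S6}.
On input x, block {S5,S6} splits into {S5} and {S6}.
The partition is now stable with 7 blocks: {S0,S9} | {S1,S4} | {S2,S3} | {S7} | {S8} | {S5} | {S6}.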